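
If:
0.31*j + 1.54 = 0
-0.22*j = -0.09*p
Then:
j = -4.97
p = -12.14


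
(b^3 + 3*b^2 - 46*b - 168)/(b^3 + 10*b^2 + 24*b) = (b - 7)/b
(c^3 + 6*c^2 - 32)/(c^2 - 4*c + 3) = (c^3 + 6*c^2 - 32)/(c^2 - 4*c + 3)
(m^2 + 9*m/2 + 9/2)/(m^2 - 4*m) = (2*m^2 + 9*m + 9)/(2*m*(m - 4))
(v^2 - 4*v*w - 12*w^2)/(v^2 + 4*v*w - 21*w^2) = (v^2 - 4*v*w - 12*w^2)/(v^2 + 4*v*w - 21*w^2)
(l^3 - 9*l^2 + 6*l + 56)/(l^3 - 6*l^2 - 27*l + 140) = (l + 2)/(l + 5)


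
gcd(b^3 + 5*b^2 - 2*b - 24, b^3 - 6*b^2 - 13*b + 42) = b^2 + b - 6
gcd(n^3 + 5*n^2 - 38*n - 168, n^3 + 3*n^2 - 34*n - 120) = n^2 - 2*n - 24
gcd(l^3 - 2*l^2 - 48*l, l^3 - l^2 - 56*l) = l^2 - 8*l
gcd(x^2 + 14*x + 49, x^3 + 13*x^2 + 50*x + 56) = x + 7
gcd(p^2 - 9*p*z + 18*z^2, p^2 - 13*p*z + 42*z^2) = -p + 6*z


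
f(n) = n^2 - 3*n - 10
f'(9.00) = 15.00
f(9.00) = 44.00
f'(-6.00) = -15.00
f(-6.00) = 44.00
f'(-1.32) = -5.64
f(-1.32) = -4.30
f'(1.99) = 0.98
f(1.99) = -12.01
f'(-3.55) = -10.10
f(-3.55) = 13.25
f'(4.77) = 6.54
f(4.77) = -1.56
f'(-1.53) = -6.06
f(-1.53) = -3.07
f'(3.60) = 4.20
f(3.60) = -7.84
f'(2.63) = 2.26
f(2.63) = -10.97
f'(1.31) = -0.38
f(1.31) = -12.21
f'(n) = 2*n - 3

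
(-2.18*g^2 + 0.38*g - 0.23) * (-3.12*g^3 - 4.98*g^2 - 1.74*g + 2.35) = 6.8016*g^5 + 9.6708*g^4 + 2.6184*g^3 - 4.6388*g^2 + 1.2932*g - 0.5405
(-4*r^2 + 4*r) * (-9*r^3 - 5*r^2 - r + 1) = 36*r^5 - 16*r^4 - 16*r^3 - 8*r^2 + 4*r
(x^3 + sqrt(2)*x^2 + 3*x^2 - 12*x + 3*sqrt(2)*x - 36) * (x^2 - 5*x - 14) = x^5 - 2*x^4 + sqrt(2)*x^4 - 41*x^3 - 2*sqrt(2)*x^3 - 29*sqrt(2)*x^2 - 18*x^2 - 42*sqrt(2)*x + 348*x + 504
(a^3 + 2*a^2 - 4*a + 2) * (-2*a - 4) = -2*a^4 - 8*a^3 + 12*a - 8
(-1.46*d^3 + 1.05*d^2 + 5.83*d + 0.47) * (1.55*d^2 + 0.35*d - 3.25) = -2.263*d^5 + 1.1165*d^4 + 14.149*d^3 - 0.6435*d^2 - 18.783*d - 1.5275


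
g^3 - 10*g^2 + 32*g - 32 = (g - 4)^2*(g - 2)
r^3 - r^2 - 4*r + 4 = (r - 2)*(r - 1)*(r + 2)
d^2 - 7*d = d*(d - 7)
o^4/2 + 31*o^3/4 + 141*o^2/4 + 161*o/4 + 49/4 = (o/2 + 1/2)*(o + 1/2)*(o + 7)^2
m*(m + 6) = m^2 + 6*m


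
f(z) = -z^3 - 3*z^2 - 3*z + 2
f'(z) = -3*z^2 - 6*z - 3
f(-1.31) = 3.03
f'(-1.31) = -0.29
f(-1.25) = 3.02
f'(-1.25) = -0.19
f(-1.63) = 3.25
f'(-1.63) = -1.19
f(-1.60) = 3.22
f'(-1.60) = -1.08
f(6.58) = -432.52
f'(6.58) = -172.37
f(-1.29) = 3.02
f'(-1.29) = -0.25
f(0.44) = 0.01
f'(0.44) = -6.22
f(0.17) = 1.40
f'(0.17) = -4.11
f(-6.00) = 128.00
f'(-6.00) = -75.00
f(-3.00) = 11.00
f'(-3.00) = -12.00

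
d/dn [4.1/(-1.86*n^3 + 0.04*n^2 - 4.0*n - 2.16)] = (22.878*n^2 - 0.328*n + 16.4)/(1.86*n^3 - 0.04*n^2 + 4.0*n + 2.16)^2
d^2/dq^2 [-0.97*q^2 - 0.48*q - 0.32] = -1.94000000000000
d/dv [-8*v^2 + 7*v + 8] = 7 - 16*v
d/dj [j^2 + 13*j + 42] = 2*j + 13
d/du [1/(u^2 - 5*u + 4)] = (5 - 2*u)/(u^2 - 5*u + 4)^2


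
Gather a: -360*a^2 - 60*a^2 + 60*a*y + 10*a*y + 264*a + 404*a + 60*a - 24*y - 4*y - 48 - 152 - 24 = -420*a^2 + a*(70*y + 728) - 28*y - 224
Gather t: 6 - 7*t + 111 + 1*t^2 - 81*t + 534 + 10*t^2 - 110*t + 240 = 11*t^2 - 198*t + 891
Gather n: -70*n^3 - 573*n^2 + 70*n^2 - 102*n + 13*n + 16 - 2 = -70*n^3 - 503*n^2 - 89*n + 14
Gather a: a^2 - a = a^2 - a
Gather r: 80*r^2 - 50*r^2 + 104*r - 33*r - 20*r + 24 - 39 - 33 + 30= 30*r^2 + 51*r - 18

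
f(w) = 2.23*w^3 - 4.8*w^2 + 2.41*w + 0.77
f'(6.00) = 185.65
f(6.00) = 324.11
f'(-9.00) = 630.70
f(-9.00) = -2035.39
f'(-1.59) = 34.59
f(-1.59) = -24.16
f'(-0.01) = 2.51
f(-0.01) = 0.75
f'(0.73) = -1.03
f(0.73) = 0.84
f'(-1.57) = 33.97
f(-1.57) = -23.48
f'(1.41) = 2.17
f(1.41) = 0.88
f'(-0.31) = 6.03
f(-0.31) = -0.50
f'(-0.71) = 12.60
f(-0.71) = -4.16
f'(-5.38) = 247.70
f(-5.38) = -498.39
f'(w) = 6.69*w^2 - 9.6*w + 2.41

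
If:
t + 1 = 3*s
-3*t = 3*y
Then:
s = 1/3 - y/3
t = -y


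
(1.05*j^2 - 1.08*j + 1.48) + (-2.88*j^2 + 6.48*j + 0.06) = -1.83*j^2 + 5.4*j + 1.54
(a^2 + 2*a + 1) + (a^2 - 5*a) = 2*a^2 - 3*a + 1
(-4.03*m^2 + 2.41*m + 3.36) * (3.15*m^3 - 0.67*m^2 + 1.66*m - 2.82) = -12.6945*m^5 + 10.2916*m^4 + 2.2795*m^3 + 13.114*m^2 - 1.2186*m - 9.4752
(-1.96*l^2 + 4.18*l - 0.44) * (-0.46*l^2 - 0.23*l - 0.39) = 0.9016*l^4 - 1.472*l^3 + 0.00540000000000004*l^2 - 1.529*l + 0.1716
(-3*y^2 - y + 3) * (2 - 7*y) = 21*y^3 + y^2 - 23*y + 6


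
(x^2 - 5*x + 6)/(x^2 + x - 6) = (x - 3)/(x + 3)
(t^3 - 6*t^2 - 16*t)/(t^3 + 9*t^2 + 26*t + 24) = t*(t - 8)/(t^2 + 7*t + 12)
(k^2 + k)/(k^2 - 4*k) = (k + 1)/(k - 4)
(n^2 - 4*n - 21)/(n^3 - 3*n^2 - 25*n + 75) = (n^2 - 4*n - 21)/(n^3 - 3*n^2 - 25*n + 75)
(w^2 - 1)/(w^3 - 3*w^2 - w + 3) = 1/(w - 3)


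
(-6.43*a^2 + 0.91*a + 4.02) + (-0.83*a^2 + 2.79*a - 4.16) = -7.26*a^2 + 3.7*a - 0.140000000000001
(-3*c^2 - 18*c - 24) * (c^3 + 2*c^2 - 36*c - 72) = -3*c^5 - 24*c^4 + 48*c^3 + 816*c^2 + 2160*c + 1728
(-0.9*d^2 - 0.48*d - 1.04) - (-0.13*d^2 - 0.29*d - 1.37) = -0.77*d^2 - 0.19*d + 0.33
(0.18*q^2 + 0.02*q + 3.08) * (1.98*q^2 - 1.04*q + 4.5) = 0.3564*q^4 - 0.1476*q^3 + 6.8876*q^2 - 3.1132*q + 13.86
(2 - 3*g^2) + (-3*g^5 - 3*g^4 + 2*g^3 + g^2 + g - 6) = -3*g^5 - 3*g^4 + 2*g^3 - 2*g^2 + g - 4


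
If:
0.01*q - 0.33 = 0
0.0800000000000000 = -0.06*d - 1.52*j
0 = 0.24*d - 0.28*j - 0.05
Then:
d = 0.14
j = -0.06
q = 33.00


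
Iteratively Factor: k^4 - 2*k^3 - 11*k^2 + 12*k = (k - 4)*(k^3 + 2*k^2 - 3*k) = (k - 4)*(k - 1)*(k^2 + 3*k) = k*(k - 4)*(k - 1)*(k + 3)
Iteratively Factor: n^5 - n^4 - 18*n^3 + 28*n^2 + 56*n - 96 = (n - 3)*(n^4 + 2*n^3 - 12*n^2 - 8*n + 32) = (n - 3)*(n + 4)*(n^3 - 2*n^2 - 4*n + 8) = (n - 3)*(n - 2)*(n + 4)*(n^2 - 4) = (n - 3)*(n - 2)^2*(n + 4)*(n + 2)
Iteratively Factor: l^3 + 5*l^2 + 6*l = (l)*(l^2 + 5*l + 6) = l*(l + 3)*(l + 2)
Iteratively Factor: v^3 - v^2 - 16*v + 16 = (v + 4)*(v^2 - 5*v + 4) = (v - 1)*(v + 4)*(v - 4)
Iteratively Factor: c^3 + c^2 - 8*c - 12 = (c + 2)*(c^2 - c - 6) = (c - 3)*(c + 2)*(c + 2)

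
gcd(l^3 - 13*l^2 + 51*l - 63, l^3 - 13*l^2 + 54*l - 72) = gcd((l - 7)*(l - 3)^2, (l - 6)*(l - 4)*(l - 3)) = l - 3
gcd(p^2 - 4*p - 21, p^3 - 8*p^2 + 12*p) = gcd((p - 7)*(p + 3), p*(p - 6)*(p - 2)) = 1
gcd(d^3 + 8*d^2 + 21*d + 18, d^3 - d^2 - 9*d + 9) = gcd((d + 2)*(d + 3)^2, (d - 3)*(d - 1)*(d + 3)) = d + 3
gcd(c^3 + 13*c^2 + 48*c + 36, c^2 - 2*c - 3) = c + 1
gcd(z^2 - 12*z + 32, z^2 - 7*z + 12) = z - 4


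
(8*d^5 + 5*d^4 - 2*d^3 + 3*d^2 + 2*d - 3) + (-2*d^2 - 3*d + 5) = 8*d^5 + 5*d^4 - 2*d^3 + d^2 - d + 2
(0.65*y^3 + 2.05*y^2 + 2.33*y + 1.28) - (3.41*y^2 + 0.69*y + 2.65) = 0.65*y^3 - 1.36*y^2 + 1.64*y - 1.37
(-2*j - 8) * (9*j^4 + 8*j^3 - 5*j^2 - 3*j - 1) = -18*j^5 - 88*j^4 - 54*j^3 + 46*j^2 + 26*j + 8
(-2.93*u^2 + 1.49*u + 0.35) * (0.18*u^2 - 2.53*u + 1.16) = -0.5274*u^4 + 7.6811*u^3 - 7.1055*u^2 + 0.8429*u + 0.406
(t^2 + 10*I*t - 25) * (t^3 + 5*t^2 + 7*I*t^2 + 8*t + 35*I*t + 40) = t^5 + 5*t^4 + 17*I*t^4 - 87*t^3 + 85*I*t^3 - 435*t^2 - 95*I*t^2 - 200*t - 475*I*t - 1000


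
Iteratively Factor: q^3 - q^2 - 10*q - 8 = (q - 4)*(q^2 + 3*q + 2) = (q - 4)*(q + 2)*(q + 1)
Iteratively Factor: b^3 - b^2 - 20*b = (b - 5)*(b^2 + 4*b) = b*(b - 5)*(b + 4)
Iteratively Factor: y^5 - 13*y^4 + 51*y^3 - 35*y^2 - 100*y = (y)*(y^4 - 13*y^3 + 51*y^2 - 35*y - 100) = y*(y - 5)*(y^3 - 8*y^2 + 11*y + 20) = y*(y - 5)*(y - 4)*(y^2 - 4*y - 5) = y*(y - 5)^2*(y - 4)*(y + 1)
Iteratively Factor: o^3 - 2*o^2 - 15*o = (o - 5)*(o^2 + 3*o) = (o - 5)*(o + 3)*(o)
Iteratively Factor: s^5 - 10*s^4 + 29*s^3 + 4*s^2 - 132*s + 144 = (s + 2)*(s^4 - 12*s^3 + 53*s^2 - 102*s + 72) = (s - 2)*(s + 2)*(s^3 - 10*s^2 + 33*s - 36) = (s - 4)*(s - 2)*(s + 2)*(s^2 - 6*s + 9) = (s - 4)*(s - 3)*(s - 2)*(s + 2)*(s - 3)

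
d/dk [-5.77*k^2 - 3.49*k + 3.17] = -11.54*k - 3.49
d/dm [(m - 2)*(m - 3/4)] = 2*m - 11/4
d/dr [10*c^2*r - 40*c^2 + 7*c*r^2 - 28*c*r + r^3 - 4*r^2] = 10*c^2 + 14*c*r - 28*c + 3*r^2 - 8*r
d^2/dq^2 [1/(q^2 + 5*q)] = 2*(-q*(q + 5) + (2*q + 5)^2)/(q^3*(q + 5)^3)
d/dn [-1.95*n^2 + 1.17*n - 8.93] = 1.17 - 3.9*n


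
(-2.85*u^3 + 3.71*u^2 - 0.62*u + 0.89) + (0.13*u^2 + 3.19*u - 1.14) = -2.85*u^3 + 3.84*u^2 + 2.57*u - 0.25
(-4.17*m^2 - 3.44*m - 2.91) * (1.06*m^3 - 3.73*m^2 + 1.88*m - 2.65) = -4.4202*m^5 + 11.9077*m^4 + 1.907*m^3 + 15.4376*m^2 + 3.6452*m + 7.7115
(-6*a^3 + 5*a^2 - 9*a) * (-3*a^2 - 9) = 18*a^5 - 15*a^4 + 81*a^3 - 45*a^2 + 81*a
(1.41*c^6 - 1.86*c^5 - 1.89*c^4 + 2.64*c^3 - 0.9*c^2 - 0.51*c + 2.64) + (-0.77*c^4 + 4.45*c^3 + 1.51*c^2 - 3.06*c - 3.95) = 1.41*c^6 - 1.86*c^5 - 2.66*c^4 + 7.09*c^3 + 0.61*c^2 - 3.57*c - 1.31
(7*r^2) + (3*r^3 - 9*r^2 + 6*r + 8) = 3*r^3 - 2*r^2 + 6*r + 8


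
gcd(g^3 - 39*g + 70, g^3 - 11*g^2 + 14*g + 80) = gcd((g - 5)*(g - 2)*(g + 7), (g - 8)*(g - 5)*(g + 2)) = g - 5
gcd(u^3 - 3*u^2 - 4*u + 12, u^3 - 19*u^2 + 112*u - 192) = u - 3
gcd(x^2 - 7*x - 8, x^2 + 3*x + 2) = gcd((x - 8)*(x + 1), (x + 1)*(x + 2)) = x + 1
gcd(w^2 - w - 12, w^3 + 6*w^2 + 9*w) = w + 3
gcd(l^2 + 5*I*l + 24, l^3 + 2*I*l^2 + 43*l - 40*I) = l + 8*I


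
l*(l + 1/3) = l^2 + l/3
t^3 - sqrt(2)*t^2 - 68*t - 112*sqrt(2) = (t - 7*sqrt(2))*(t + 2*sqrt(2))*(t + 4*sqrt(2))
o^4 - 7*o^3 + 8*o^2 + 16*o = o*(o - 4)^2*(o + 1)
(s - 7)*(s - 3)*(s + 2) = s^3 - 8*s^2 + s + 42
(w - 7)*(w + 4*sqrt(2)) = w^2 - 7*w + 4*sqrt(2)*w - 28*sqrt(2)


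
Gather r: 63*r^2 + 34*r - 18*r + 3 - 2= 63*r^2 + 16*r + 1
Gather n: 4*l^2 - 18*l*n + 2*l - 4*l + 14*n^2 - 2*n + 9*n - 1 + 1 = 4*l^2 - 2*l + 14*n^2 + n*(7 - 18*l)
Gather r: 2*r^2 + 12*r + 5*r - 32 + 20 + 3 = 2*r^2 + 17*r - 9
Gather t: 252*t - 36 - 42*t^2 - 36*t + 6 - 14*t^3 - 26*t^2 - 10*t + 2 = -14*t^3 - 68*t^2 + 206*t - 28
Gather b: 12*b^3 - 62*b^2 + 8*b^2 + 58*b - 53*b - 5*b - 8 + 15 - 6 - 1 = 12*b^3 - 54*b^2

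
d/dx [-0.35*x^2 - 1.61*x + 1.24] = -0.7*x - 1.61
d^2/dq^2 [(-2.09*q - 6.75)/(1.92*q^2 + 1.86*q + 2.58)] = (-(2.09*q + 6.75)*(3.84*q + 1.86)*(7.68*q + 3.72) + (24.0768*q + 33.6948)*(1.92*q^2 + 1.86*q + 2.58))/(1.92*q^2 + 1.86*q + 2.58)^3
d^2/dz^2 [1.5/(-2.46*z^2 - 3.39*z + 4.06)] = (18.1548*z^2 + 25.0182*z - 1.5*(4.92*z + 3.39)*(9.84*z + 6.78) - 29.9628)/(2.46*z^2 + 3.39*z - 4.06)^3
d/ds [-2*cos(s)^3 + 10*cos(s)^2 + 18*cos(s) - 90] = 2*(3*cos(s)^2 - 10*cos(s) - 9)*sin(s)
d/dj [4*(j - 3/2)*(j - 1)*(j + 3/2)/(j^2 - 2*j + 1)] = (4*j^2 - 8*j + 9)/(j^2 - 2*j + 1)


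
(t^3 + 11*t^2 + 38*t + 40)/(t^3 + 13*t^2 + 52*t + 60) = (t + 4)/(t + 6)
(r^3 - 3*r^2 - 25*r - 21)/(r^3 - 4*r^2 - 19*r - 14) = (r + 3)/(r + 2)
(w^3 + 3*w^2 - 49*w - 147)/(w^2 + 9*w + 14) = (w^2 - 4*w - 21)/(w + 2)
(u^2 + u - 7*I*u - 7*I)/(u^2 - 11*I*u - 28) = (u + 1)/(u - 4*I)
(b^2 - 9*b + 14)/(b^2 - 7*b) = (b - 2)/b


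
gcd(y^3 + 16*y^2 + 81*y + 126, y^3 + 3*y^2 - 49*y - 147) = y^2 + 10*y + 21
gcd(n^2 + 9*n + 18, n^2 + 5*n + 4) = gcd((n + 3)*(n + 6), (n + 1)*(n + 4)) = 1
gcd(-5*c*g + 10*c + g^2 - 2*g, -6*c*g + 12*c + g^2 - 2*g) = g - 2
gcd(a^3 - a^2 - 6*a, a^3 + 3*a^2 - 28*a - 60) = a + 2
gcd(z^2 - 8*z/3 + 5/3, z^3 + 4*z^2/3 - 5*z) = z - 5/3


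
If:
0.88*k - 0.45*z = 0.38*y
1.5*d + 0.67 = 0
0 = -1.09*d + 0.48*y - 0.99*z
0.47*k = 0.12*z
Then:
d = -0.45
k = 0.10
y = -0.23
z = 0.38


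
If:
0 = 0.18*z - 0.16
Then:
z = 0.89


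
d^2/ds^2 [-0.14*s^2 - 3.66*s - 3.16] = -0.280000000000000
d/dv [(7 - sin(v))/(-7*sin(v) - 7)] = 8*cos(v)/(7*(sin(v) + 1)^2)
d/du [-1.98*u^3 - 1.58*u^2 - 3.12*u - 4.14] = -5.94*u^2 - 3.16*u - 3.12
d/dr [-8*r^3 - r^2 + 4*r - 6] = -24*r^2 - 2*r + 4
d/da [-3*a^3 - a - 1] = -9*a^2 - 1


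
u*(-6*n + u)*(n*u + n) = -6*n^2*u^2 - 6*n^2*u + n*u^3 + n*u^2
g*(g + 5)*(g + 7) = g^3 + 12*g^2 + 35*g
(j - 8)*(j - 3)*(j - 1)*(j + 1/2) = j^4 - 23*j^3/2 + 29*j^2 - 13*j/2 - 12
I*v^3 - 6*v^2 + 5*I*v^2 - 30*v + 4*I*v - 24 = (v + 4)*(v + 6*I)*(I*v + I)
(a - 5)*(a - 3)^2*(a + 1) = a^4 - 10*a^3 + 28*a^2 - 6*a - 45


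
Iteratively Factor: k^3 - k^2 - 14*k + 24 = (k - 3)*(k^2 + 2*k - 8) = (k - 3)*(k - 2)*(k + 4)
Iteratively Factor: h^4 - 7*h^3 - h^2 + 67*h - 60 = (h - 5)*(h^3 - 2*h^2 - 11*h + 12) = (h - 5)*(h - 1)*(h^2 - h - 12) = (h - 5)*(h - 1)*(h + 3)*(h - 4)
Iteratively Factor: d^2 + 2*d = (d + 2)*(d)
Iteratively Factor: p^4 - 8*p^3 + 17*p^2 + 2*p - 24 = (p - 4)*(p^3 - 4*p^2 + p + 6) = (p - 4)*(p + 1)*(p^2 - 5*p + 6) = (p - 4)*(p - 3)*(p + 1)*(p - 2)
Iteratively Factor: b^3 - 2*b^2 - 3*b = (b)*(b^2 - 2*b - 3) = b*(b + 1)*(b - 3)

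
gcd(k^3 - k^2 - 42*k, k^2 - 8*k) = k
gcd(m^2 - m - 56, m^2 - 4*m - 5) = 1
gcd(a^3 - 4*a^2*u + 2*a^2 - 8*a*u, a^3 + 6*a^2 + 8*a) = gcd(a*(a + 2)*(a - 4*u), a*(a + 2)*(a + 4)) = a^2 + 2*a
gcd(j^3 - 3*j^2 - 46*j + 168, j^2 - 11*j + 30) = j - 6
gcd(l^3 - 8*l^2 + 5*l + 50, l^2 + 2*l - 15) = 1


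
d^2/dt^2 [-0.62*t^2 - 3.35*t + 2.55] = -1.24000000000000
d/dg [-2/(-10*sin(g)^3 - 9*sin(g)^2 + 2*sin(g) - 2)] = 4*(-15*sin(g)^2 - 9*sin(g) + 1)*cos(g)/(10*sin(g)^3 + 9*sin(g)^2 - 2*sin(g) + 2)^2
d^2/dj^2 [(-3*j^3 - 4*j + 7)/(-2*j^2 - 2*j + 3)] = 46*(2*j^3 - 6*j^2 + 3*j - 2)/(8*j^6 + 24*j^5 - 12*j^4 - 64*j^3 + 18*j^2 + 54*j - 27)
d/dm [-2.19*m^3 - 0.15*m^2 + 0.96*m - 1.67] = -6.57*m^2 - 0.3*m + 0.96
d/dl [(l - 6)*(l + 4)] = 2*l - 2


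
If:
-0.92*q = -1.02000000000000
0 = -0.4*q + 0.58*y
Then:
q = 1.11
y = 0.76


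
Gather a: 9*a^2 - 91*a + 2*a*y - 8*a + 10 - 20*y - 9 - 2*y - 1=9*a^2 + a*(2*y - 99) - 22*y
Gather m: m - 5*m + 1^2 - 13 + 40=28 - 4*m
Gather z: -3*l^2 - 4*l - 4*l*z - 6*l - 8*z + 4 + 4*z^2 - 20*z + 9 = -3*l^2 - 10*l + 4*z^2 + z*(-4*l - 28) + 13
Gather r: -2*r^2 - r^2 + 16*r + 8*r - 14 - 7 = -3*r^2 + 24*r - 21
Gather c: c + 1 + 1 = c + 2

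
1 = 1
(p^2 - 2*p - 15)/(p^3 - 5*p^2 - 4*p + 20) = (p + 3)/(p^2 - 4)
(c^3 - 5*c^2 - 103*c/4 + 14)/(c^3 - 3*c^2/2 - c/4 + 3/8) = 2*(2*c^2 - 9*c - 56)/(4*c^2 - 4*c - 3)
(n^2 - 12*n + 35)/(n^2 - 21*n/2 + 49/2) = 2*(n - 5)/(2*n - 7)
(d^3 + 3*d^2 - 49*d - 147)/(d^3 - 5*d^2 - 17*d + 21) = (d + 7)/(d - 1)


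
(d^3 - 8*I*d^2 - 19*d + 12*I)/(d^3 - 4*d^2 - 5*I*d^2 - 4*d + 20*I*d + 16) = (d - 3*I)/(d - 4)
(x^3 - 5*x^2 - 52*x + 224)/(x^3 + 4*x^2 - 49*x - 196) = (x^2 - 12*x + 32)/(x^2 - 3*x - 28)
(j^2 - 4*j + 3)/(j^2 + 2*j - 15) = (j - 1)/(j + 5)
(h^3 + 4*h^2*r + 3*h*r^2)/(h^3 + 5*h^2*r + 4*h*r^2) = (h + 3*r)/(h + 4*r)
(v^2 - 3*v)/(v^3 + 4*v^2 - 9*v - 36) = v/(v^2 + 7*v + 12)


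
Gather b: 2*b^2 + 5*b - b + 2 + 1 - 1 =2*b^2 + 4*b + 2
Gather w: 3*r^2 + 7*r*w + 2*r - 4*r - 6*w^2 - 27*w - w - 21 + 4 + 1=3*r^2 - 2*r - 6*w^2 + w*(7*r - 28) - 16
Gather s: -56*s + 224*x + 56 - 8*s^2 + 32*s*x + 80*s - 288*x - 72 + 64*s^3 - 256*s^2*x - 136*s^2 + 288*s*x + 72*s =64*s^3 + s^2*(-256*x - 144) + s*(320*x + 96) - 64*x - 16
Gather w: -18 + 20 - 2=0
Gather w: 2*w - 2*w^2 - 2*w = -2*w^2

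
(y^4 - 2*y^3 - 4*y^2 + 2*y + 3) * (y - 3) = y^5 - 5*y^4 + 2*y^3 + 14*y^2 - 3*y - 9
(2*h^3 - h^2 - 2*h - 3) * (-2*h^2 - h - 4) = -4*h^5 - 3*h^3 + 12*h^2 + 11*h + 12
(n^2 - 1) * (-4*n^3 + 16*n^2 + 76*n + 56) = -4*n^5 + 16*n^4 + 80*n^3 + 40*n^2 - 76*n - 56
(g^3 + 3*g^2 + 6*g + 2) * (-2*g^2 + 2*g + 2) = -2*g^5 - 4*g^4 - 4*g^3 + 14*g^2 + 16*g + 4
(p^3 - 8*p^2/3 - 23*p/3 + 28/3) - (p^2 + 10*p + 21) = p^3 - 11*p^2/3 - 53*p/3 - 35/3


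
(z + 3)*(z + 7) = z^2 + 10*z + 21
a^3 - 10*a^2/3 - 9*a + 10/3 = (a - 5)*(a - 1/3)*(a + 2)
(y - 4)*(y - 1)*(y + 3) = y^3 - 2*y^2 - 11*y + 12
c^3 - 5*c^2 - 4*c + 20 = (c - 5)*(c - 2)*(c + 2)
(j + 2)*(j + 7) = j^2 + 9*j + 14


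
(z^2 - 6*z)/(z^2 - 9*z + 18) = z/(z - 3)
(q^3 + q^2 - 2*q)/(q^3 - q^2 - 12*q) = (-q^2 - q + 2)/(-q^2 + q + 12)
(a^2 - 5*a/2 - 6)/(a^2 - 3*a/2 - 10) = (2*a + 3)/(2*a + 5)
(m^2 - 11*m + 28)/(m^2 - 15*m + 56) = (m - 4)/(m - 8)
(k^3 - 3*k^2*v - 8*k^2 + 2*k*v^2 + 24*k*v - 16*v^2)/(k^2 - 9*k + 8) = (k^2 - 3*k*v + 2*v^2)/(k - 1)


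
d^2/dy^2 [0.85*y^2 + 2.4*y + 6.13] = 1.70000000000000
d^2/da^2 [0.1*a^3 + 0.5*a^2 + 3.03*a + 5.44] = 0.6*a + 1.0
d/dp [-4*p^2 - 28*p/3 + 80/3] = -8*p - 28/3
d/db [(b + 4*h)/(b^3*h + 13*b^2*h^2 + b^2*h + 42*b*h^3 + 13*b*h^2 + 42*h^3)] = (b^3 + 13*b^2*h + b^2 + 42*b*h^2 + 13*b*h + 42*h^2 - (b + 4*h)*(3*b^2 + 26*b*h + 2*b + 42*h^2 + 13*h))/(h*(b^3 + 13*b^2*h + b^2 + 42*b*h^2 + 13*b*h + 42*h^2)^2)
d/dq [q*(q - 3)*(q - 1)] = 3*q^2 - 8*q + 3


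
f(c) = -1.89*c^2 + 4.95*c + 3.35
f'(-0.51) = 6.88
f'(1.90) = -2.23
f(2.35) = 4.54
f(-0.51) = 0.33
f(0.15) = 4.05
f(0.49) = 5.32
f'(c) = 4.95 - 3.78*c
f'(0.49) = 3.10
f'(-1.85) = 11.94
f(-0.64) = -0.59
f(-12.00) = -328.21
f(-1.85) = -12.28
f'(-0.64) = 7.37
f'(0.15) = 4.38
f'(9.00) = -29.07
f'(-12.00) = 50.31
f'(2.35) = -3.93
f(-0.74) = -1.35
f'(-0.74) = 7.75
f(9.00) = -105.19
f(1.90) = 5.93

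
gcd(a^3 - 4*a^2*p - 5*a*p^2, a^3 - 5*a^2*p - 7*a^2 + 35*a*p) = -a^2 + 5*a*p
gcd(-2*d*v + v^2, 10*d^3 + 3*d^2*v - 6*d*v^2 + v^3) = -2*d + v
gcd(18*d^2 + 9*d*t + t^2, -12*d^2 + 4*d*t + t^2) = 6*d + t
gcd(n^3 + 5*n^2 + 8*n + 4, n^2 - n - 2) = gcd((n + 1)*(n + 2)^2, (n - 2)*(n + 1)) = n + 1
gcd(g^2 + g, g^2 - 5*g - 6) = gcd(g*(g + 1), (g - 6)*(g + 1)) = g + 1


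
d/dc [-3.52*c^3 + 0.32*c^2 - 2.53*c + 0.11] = -10.56*c^2 + 0.64*c - 2.53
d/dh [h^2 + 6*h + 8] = 2*h + 6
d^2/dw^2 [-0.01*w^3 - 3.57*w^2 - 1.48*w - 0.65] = -0.06*w - 7.14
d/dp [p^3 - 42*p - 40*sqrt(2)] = 3*p^2 - 42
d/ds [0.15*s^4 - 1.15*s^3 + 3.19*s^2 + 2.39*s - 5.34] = 0.6*s^3 - 3.45*s^2 + 6.38*s + 2.39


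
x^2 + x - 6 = (x - 2)*(x + 3)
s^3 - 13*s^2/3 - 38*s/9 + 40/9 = (s - 5)*(s - 2/3)*(s + 4/3)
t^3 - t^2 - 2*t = t*(t - 2)*(t + 1)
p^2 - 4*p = p*(p - 4)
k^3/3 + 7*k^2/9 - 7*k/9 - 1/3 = (k/3 + 1)*(k - 1)*(k + 1/3)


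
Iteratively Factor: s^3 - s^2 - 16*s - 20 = (s + 2)*(s^2 - 3*s - 10) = (s + 2)^2*(s - 5)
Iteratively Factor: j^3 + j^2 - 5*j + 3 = (j - 1)*(j^2 + 2*j - 3) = (j - 1)^2*(j + 3)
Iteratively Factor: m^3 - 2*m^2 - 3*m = (m - 3)*(m^2 + m) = m*(m - 3)*(m + 1)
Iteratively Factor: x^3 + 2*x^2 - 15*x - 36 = (x + 3)*(x^2 - x - 12) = (x - 4)*(x + 3)*(x + 3)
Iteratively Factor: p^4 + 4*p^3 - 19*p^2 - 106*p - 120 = (p + 4)*(p^3 - 19*p - 30) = (p + 2)*(p + 4)*(p^2 - 2*p - 15) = (p + 2)*(p + 3)*(p + 4)*(p - 5)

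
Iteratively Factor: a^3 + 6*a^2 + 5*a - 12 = (a + 4)*(a^2 + 2*a - 3) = (a + 3)*(a + 4)*(a - 1)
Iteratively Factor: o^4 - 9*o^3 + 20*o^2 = (o)*(o^3 - 9*o^2 + 20*o) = o*(o - 5)*(o^2 - 4*o) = o*(o - 5)*(o - 4)*(o)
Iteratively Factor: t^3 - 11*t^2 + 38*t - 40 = (t - 2)*(t^2 - 9*t + 20) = (t - 4)*(t - 2)*(t - 5)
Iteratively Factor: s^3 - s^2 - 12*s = (s)*(s^2 - s - 12) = s*(s + 3)*(s - 4)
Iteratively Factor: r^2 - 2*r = (r - 2)*(r)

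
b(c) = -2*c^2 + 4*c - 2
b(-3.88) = -47.63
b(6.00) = -50.00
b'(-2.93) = 15.72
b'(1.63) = -2.52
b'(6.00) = -20.00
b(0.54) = -0.42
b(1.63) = -0.79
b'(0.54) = 1.84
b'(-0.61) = 6.44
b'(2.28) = -5.12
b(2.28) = -3.28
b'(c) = 4 - 4*c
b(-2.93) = -30.89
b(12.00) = -242.00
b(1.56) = -0.63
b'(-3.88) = 19.52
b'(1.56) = -2.24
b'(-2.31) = 13.24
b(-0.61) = -5.18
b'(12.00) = -44.00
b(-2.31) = -21.91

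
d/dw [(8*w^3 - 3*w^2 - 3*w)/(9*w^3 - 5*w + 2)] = (27*w^4 - 26*w^3 + 63*w^2 - 12*w - 6)/(81*w^6 - 90*w^4 + 36*w^3 + 25*w^2 - 20*w + 4)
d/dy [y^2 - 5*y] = 2*y - 5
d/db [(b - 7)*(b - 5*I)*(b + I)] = 3*b^2 + b*(-14 - 8*I) + 5 + 28*I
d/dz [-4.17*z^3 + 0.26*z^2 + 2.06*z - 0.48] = -12.51*z^2 + 0.52*z + 2.06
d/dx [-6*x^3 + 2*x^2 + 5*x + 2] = -18*x^2 + 4*x + 5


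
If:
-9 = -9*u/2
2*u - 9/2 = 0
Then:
No Solution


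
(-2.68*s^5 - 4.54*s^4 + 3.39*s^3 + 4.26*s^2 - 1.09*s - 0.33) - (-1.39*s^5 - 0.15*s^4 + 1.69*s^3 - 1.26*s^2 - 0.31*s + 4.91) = -1.29*s^5 - 4.39*s^4 + 1.7*s^3 + 5.52*s^2 - 0.78*s - 5.24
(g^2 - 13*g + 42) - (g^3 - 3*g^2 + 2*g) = -g^3 + 4*g^2 - 15*g + 42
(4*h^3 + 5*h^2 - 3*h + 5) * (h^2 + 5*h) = 4*h^5 + 25*h^4 + 22*h^3 - 10*h^2 + 25*h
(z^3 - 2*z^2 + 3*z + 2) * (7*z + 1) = 7*z^4 - 13*z^3 + 19*z^2 + 17*z + 2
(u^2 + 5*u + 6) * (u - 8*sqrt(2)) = u^3 - 8*sqrt(2)*u^2 + 5*u^2 - 40*sqrt(2)*u + 6*u - 48*sqrt(2)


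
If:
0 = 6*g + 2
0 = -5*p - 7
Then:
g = -1/3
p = -7/5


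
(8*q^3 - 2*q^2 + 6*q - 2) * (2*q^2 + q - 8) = 16*q^5 + 4*q^4 - 54*q^3 + 18*q^2 - 50*q + 16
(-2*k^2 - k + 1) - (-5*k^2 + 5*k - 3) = 3*k^2 - 6*k + 4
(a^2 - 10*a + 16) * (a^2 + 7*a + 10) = a^4 - 3*a^3 - 44*a^2 + 12*a + 160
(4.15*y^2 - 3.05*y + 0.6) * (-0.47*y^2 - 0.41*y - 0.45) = -1.9505*y^4 - 0.268*y^3 - 0.899*y^2 + 1.1265*y - 0.27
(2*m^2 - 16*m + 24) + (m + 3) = 2*m^2 - 15*m + 27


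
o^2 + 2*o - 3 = (o - 1)*(o + 3)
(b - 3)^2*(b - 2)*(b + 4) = b^4 - 4*b^3 - 11*b^2 + 66*b - 72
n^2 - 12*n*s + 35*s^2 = (n - 7*s)*(n - 5*s)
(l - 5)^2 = l^2 - 10*l + 25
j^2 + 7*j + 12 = (j + 3)*(j + 4)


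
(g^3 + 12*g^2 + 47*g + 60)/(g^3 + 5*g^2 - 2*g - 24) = (g + 5)/(g - 2)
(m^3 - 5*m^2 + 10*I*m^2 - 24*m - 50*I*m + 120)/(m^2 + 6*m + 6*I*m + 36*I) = (m^2 + m*(-5 + 4*I) - 20*I)/(m + 6)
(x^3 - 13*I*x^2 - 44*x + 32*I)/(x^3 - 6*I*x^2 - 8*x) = (x^2 - 9*I*x - 8)/(x*(x - 2*I))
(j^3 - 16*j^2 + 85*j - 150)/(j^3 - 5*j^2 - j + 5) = (j^2 - 11*j + 30)/(j^2 - 1)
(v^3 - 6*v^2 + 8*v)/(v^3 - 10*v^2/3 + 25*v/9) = 9*(v^2 - 6*v + 8)/(9*v^2 - 30*v + 25)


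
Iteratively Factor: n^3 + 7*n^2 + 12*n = (n)*(n^2 + 7*n + 12) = n*(n + 3)*(n + 4)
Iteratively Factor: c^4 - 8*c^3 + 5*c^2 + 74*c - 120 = (c - 2)*(c^3 - 6*c^2 - 7*c + 60) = (c - 5)*(c - 2)*(c^2 - c - 12) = (c - 5)*(c - 2)*(c + 3)*(c - 4)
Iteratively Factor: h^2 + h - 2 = (h - 1)*(h + 2)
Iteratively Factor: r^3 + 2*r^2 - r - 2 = (r + 1)*(r^2 + r - 2) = (r + 1)*(r + 2)*(r - 1)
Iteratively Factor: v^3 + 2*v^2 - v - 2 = (v + 2)*(v^2 - 1) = (v + 1)*(v + 2)*(v - 1)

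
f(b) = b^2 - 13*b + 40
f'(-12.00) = -37.00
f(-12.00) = 340.00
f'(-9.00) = -31.00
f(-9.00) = 238.00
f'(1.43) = -10.14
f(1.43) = 23.45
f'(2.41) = -8.18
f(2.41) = 14.48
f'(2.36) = -8.28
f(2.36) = 14.89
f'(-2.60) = -18.20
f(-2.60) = 80.56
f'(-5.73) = -24.46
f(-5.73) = 147.32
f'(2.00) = -9.00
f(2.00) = 18.00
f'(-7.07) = -27.14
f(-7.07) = 181.89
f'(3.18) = -6.64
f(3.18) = 8.77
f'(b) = 2*b - 13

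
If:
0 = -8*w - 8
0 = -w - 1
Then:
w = -1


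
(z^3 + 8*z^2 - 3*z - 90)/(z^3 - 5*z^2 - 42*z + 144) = (z + 5)/(z - 8)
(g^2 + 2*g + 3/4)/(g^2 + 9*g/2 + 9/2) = (g + 1/2)/(g + 3)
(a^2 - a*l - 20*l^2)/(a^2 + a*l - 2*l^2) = (a^2 - a*l - 20*l^2)/(a^2 + a*l - 2*l^2)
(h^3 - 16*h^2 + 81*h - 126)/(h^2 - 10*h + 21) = h - 6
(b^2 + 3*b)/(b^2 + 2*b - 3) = b/(b - 1)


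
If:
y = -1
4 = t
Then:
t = 4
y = -1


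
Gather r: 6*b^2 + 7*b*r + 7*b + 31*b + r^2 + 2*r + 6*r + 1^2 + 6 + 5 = 6*b^2 + 38*b + r^2 + r*(7*b + 8) + 12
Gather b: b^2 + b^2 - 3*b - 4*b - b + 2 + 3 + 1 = 2*b^2 - 8*b + 6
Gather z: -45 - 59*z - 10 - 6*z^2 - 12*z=-6*z^2 - 71*z - 55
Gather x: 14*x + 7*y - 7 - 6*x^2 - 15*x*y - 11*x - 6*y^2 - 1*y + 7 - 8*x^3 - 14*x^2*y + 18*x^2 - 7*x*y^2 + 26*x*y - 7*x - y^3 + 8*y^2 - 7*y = -8*x^3 + x^2*(12 - 14*y) + x*(-7*y^2 + 11*y - 4) - y^3 + 2*y^2 - y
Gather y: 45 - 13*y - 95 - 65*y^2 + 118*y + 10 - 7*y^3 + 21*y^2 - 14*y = -7*y^3 - 44*y^2 + 91*y - 40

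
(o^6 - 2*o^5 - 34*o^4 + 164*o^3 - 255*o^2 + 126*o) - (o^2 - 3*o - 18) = o^6 - 2*o^5 - 34*o^4 + 164*o^3 - 256*o^2 + 129*o + 18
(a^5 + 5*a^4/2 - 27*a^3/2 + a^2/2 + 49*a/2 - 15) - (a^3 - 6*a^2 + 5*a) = a^5 + 5*a^4/2 - 29*a^3/2 + 13*a^2/2 + 39*a/2 - 15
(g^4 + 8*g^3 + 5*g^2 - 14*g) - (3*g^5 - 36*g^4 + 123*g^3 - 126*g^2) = -3*g^5 + 37*g^4 - 115*g^3 + 131*g^2 - 14*g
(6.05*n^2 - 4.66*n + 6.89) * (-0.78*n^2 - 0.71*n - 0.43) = -4.719*n^4 - 0.660699999999999*n^3 - 4.6671*n^2 - 2.8881*n - 2.9627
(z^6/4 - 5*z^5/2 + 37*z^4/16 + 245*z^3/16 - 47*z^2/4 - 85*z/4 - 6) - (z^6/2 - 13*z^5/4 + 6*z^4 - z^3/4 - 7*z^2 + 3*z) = -z^6/4 + 3*z^5/4 - 59*z^4/16 + 249*z^3/16 - 19*z^2/4 - 97*z/4 - 6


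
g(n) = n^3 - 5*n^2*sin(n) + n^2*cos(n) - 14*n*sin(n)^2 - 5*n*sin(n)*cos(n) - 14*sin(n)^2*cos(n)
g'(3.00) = 54.03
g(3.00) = 13.27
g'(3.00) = 54.03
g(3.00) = 13.27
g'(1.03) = -28.57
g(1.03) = -21.08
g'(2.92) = 52.21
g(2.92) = 9.02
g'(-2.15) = 24.73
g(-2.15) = 38.25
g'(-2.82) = 100.12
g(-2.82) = -7.90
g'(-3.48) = 82.86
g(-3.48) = -72.29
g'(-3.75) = 66.30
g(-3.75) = -92.35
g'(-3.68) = 70.19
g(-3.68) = -87.58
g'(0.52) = -24.14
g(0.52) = -6.21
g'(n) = -n^2*sin(n) - 5*n^2*cos(n) + 3*n^2 + 5*n*sin(n)^2 - 28*n*sin(n)*cos(n) - 10*n*sin(n) - 5*n*cos(n)^2 + 2*n*cos(n) + 14*sin(n)^3 - 14*sin(n)^2 - 28*sin(n)*cos(n)^2 - 5*sin(n)*cos(n)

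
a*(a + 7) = a^2 + 7*a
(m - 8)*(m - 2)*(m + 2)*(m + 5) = m^4 - 3*m^3 - 44*m^2 + 12*m + 160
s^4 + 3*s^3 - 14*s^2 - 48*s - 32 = (s - 4)*(s + 1)*(s + 2)*(s + 4)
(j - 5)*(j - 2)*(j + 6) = j^3 - j^2 - 32*j + 60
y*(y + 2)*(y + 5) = y^3 + 7*y^2 + 10*y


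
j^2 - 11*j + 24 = (j - 8)*(j - 3)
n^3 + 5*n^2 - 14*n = n*(n - 2)*(n + 7)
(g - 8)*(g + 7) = g^2 - g - 56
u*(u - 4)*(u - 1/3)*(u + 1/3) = u^4 - 4*u^3 - u^2/9 + 4*u/9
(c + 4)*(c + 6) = c^2 + 10*c + 24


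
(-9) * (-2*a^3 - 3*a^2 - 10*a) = 18*a^3 + 27*a^2 + 90*a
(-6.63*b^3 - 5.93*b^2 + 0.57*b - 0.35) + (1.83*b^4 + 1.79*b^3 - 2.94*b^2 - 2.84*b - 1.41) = 1.83*b^4 - 4.84*b^3 - 8.87*b^2 - 2.27*b - 1.76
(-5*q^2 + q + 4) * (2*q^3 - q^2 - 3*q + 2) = -10*q^5 + 7*q^4 + 22*q^3 - 17*q^2 - 10*q + 8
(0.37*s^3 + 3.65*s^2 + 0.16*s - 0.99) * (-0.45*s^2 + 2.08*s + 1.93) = -0.1665*s^5 - 0.8729*s^4 + 8.2341*s^3 + 7.8228*s^2 - 1.7504*s - 1.9107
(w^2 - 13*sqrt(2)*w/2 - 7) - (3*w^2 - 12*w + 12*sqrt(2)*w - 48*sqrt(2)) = -2*w^2 - 37*sqrt(2)*w/2 + 12*w - 7 + 48*sqrt(2)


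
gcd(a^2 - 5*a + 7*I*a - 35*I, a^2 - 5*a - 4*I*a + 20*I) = a - 5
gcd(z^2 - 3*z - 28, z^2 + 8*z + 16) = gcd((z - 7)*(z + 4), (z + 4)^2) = z + 4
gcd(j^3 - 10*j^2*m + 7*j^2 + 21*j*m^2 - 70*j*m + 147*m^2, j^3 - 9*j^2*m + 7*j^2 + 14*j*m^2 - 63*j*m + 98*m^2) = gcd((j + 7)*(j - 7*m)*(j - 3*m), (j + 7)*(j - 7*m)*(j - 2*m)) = j^2 - 7*j*m + 7*j - 49*m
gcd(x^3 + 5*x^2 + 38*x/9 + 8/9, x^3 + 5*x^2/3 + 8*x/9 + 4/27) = x^2 + x + 2/9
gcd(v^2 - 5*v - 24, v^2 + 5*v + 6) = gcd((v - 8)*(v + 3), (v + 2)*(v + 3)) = v + 3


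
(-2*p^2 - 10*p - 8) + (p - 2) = -2*p^2 - 9*p - 10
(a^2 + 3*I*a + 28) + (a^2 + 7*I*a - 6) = 2*a^2 + 10*I*a + 22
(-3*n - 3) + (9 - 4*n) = 6 - 7*n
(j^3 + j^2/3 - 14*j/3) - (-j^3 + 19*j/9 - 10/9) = 2*j^3 + j^2/3 - 61*j/9 + 10/9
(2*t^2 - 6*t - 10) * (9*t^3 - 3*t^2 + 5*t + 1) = 18*t^5 - 60*t^4 - 62*t^3 + 2*t^2 - 56*t - 10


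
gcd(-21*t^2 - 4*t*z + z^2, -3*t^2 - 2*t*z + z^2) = 1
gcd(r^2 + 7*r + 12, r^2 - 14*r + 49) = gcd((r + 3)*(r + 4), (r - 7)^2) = 1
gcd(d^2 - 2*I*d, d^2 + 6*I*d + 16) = d - 2*I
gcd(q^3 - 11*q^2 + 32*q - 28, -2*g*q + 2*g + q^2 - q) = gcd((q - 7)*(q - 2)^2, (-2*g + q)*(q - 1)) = 1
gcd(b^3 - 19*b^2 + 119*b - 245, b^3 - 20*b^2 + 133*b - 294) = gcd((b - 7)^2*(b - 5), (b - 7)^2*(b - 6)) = b^2 - 14*b + 49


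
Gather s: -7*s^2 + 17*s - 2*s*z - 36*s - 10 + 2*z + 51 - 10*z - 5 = -7*s^2 + s*(-2*z - 19) - 8*z + 36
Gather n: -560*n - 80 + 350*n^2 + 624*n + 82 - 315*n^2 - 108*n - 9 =35*n^2 - 44*n - 7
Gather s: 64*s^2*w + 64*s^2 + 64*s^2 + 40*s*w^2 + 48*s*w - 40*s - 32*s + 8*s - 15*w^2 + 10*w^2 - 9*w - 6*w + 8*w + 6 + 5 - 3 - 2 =s^2*(64*w + 128) + s*(40*w^2 + 48*w - 64) - 5*w^2 - 7*w + 6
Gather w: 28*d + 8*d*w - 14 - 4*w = 28*d + w*(8*d - 4) - 14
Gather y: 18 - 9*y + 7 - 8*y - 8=17 - 17*y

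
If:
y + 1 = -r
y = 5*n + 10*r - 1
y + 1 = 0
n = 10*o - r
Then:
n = 0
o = 0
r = 0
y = -1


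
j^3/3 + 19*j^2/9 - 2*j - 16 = (j/3 + 1)*(j - 8/3)*(j + 6)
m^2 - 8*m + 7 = (m - 7)*(m - 1)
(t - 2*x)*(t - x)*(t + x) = t^3 - 2*t^2*x - t*x^2 + 2*x^3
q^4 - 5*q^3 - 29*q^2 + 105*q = q*(q - 7)*(q - 3)*(q + 5)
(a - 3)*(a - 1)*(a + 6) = a^3 + 2*a^2 - 21*a + 18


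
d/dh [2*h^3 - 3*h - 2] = 6*h^2 - 3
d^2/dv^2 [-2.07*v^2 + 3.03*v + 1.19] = -4.14000000000000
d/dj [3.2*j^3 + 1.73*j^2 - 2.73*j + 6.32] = 9.6*j^2 + 3.46*j - 2.73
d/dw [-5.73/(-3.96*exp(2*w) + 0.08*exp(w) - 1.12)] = (0.4584 - 45.3816*exp(w))*exp(w)/(3.96*exp(2*w) - 0.08*exp(w) + 1.12)^2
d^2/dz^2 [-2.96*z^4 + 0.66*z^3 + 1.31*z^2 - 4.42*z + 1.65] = -35.52*z^2 + 3.96*z + 2.62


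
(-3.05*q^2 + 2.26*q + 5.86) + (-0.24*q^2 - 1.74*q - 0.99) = -3.29*q^2 + 0.52*q + 4.87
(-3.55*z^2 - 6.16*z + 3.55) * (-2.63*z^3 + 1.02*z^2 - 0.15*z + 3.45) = 9.3365*z^5 + 12.5798*z^4 - 15.0872*z^3 - 7.7025*z^2 - 21.7845*z + 12.2475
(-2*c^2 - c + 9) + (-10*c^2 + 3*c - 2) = -12*c^2 + 2*c + 7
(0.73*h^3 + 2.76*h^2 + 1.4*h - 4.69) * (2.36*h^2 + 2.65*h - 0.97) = 1.7228*h^5 + 8.4481*h^4 + 9.9099*h^3 - 10.0356*h^2 - 13.7865*h + 4.5493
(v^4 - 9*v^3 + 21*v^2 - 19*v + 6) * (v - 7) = v^5 - 16*v^4 + 84*v^3 - 166*v^2 + 139*v - 42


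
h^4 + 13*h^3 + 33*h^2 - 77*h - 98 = (h - 2)*(h + 1)*(h + 7)^2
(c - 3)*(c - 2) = c^2 - 5*c + 6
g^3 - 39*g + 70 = (g - 5)*(g - 2)*(g + 7)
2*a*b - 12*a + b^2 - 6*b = (2*a + b)*(b - 6)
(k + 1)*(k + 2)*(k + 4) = k^3 + 7*k^2 + 14*k + 8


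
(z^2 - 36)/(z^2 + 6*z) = (z - 6)/z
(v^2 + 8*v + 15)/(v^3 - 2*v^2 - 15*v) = (v + 5)/(v*(v - 5))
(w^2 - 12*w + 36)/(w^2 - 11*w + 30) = (w - 6)/(w - 5)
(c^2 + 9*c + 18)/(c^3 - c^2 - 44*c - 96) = (c + 6)/(c^2 - 4*c - 32)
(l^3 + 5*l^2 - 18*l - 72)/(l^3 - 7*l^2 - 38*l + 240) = (l^2 - l - 12)/(l^2 - 13*l + 40)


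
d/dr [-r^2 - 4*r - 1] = -2*r - 4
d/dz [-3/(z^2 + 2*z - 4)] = 6*(z + 1)/(z^2 + 2*z - 4)^2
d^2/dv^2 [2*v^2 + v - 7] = 4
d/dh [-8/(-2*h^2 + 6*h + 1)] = 16*(3 - 2*h)/(-2*h^2 + 6*h + 1)^2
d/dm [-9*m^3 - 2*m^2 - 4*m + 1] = -27*m^2 - 4*m - 4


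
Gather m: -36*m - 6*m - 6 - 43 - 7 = -42*m - 56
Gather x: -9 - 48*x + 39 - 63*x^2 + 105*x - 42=-63*x^2 + 57*x - 12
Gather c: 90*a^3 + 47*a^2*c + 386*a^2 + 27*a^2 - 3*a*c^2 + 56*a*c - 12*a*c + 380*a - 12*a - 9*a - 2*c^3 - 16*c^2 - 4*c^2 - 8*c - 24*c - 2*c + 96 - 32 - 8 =90*a^3 + 413*a^2 + 359*a - 2*c^3 + c^2*(-3*a - 20) + c*(47*a^2 + 44*a - 34) + 56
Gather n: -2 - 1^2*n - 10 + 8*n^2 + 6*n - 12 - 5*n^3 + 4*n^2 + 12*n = -5*n^3 + 12*n^2 + 17*n - 24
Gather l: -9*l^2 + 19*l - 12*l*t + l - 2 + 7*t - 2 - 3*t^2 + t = -9*l^2 + l*(20 - 12*t) - 3*t^2 + 8*t - 4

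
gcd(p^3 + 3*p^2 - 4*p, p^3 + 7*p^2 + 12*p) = p^2 + 4*p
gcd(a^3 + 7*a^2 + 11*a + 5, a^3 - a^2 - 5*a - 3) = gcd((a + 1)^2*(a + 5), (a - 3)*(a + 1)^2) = a^2 + 2*a + 1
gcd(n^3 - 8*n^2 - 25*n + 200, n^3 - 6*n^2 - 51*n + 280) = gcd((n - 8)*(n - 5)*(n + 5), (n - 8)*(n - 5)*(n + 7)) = n^2 - 13*n + 40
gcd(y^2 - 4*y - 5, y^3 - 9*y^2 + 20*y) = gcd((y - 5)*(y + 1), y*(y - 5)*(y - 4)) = y - 5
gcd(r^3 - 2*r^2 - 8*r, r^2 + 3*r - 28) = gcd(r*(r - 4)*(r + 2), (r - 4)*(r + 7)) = r - 4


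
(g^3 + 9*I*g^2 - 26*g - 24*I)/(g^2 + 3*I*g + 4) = (g^2 + 5*I*g - 6)/(g - I)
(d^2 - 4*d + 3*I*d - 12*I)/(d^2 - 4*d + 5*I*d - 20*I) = (d + 3*I)/(d + 5*I)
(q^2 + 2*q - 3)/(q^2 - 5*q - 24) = (q - 1)/(q - 8)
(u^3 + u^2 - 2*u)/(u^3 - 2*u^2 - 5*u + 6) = u/(u - 3)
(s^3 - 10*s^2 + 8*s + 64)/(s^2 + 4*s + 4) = (s^2 - 12*s + 32)/(s + 2)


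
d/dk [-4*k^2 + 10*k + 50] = 10 - 8*k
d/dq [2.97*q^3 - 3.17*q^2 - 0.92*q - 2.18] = 8.91*q^2 - 6.34*q - 0.92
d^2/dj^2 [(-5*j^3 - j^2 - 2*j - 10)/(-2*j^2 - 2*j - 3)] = 2*(-6*j^3 + 192*j^2 + 219*j - 23)/(8*j^6 + 24*j^5 + 60*j^4 + 80*j^3 + 90*j^2 + 54*j + 27)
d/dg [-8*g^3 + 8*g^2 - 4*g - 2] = -24*g^2 + 16*g - 4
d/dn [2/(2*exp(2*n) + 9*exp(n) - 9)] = (-8*exp(n) - 18)*exp(n)/(2*exp(2*n) + 9*exp(n) - 9)^2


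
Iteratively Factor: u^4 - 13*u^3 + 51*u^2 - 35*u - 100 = (u - 5)*(u^3 - 8*u^2 + 11*u + 20) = (u - 5)^2*(u^2 - 3*u - 4) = (u - 5)^2*(u + 1)*(u - 4)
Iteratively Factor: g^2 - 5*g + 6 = (g - 3)*(g - 2)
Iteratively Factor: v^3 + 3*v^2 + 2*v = (v + 2)*(v^2 + v) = v*(v + 2)*(v + 1)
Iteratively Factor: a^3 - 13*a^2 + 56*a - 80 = (a - 4)*(a^2 - 9*a + 20) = (a - 4)^2*(a - 5)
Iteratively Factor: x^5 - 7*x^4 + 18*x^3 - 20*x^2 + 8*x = (x - 2)*(x^4 - 5*x^3 + 8*x^2 - 4*x) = x*(x - 2)*(x^3 - 5*x^2 + 8*x - 4) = x*(x - 2)^2*(x^2 - 3*x + 2) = x*(x - 2)^3*(x - 1)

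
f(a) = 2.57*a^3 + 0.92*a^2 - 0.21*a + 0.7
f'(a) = 7.71*a^2 + 1.84*a - 0.21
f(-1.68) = -8.54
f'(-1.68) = 18.46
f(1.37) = 8.75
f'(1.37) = 16.78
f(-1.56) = -6.49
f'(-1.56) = 15.68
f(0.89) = 3.05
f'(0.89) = 7.53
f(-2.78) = -46.82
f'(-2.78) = 54.26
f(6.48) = 737.26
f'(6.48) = 335.46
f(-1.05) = -1.04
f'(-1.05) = 6.36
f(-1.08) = -1.24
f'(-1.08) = 6.80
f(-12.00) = -4305.26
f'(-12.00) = 1087.95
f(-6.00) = -520.04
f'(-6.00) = 266.31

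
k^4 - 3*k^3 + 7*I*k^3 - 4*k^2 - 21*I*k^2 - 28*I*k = k*(k - 4)*(k + 1)*(k + 7*I)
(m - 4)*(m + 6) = m^2 + 2*m - 24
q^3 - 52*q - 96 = (q - 8)*(q + 2)*(q + 6)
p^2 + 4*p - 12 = (p - 2)*(p + 6)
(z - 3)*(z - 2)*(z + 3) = z^3 - 2*z^2 - 9*z + 18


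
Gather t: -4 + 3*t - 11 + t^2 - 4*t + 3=t^2 - t - 12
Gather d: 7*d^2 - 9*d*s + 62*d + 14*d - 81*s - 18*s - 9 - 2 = 7*d^2 + d*(76 - 9*s) - 99*s - 11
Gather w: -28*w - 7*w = -35*w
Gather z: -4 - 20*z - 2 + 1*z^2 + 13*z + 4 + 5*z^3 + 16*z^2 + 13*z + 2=5*z^3 + 17*z^2 + 6*z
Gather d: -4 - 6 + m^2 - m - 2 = m^2 - m - 12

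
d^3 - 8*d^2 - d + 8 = (d - 8)*(d - 1)*(d + 1)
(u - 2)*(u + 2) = u^2 - 4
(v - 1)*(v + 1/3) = v^2 - 2*v/3 - 1/3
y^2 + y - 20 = (y - 4)*(y + 5)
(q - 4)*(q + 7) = q^2 + 3*q - 28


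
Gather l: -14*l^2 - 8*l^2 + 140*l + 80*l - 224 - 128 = -22*l^2 + 220*l - 352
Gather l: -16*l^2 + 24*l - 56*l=-16*l^2 - 32*l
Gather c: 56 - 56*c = 56 - 56*c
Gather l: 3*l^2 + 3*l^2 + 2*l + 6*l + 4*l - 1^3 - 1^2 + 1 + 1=6*l^2 + 12*l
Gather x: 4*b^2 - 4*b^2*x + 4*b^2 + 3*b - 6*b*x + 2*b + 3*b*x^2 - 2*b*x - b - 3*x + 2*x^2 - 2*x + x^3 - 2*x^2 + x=8*b^2 + 3*b*x^2 + 4*b + x^3 + x*(-4*b^2 - 8*b - 4)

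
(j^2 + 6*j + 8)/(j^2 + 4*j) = (j + 2)/j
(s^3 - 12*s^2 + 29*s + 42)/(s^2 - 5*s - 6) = s - 7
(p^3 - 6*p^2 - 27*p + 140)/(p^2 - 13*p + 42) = (p^2 + p - 20)/(p - 6)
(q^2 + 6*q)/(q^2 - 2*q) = (q + 6)/(q - 2)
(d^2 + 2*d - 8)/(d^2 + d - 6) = (d + 4)/(d + 3)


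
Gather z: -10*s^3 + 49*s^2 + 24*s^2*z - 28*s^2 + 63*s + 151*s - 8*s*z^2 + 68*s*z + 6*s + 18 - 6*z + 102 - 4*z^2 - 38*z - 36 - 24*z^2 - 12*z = -10*s^3 + 21*s^2 + 220*s + z^2*(-8*s - 28) + z*(24*s^2 + 68*s - 56) + 84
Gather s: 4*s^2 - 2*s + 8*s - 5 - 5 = 4*s^2 + 6*s - 10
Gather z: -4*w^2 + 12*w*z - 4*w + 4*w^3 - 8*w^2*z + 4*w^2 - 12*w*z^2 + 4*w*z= 4*w^3 - 12*w*z^2 - 4*w + z*(-8*w^2 + 16*w)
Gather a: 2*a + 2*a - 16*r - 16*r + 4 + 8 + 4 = 4*a - 32*r + 16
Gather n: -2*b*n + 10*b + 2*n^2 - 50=-2*b*n + 10*b + 2*n^2 - 50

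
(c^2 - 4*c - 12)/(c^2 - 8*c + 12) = (c + 2)/(c - 2)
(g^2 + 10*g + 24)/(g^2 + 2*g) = (g^2 + 10*g + 24)/(g*(g + 2))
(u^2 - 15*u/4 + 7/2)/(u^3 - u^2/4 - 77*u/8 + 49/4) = 2/(2*u + 7)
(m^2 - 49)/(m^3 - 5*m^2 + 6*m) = (m^2 - 49)/(m*(m^2 - 5*m + 6))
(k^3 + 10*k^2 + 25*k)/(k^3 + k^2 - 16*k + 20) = k*(k + 5)/(k^2 - 4*k + 4)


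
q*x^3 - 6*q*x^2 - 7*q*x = x*(x - 7)*(q*x + q)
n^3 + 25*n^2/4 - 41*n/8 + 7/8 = (n - 1/2)*(n - 1/4)*(n + 7)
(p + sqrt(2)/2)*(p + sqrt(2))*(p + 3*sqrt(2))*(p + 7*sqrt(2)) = p^4 + 23*sqrt(2)*p^3/2 + 73*p^2 + 73*sqrt(2)*p + 42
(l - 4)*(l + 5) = l^2 + l - 20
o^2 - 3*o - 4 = (o - 4)*(o + 1)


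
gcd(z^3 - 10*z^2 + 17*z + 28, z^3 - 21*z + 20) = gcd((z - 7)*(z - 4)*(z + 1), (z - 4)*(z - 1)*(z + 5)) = z - 4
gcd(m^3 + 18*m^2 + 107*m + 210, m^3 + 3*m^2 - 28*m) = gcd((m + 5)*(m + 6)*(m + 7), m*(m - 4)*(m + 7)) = m + 7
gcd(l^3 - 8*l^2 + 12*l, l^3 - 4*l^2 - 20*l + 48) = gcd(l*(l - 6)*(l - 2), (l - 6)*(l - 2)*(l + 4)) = l^2 - 8*l + 12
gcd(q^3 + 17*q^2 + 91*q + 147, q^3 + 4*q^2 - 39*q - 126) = q^2 + 10*q + 21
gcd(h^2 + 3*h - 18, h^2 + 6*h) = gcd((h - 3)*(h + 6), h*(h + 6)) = h + 6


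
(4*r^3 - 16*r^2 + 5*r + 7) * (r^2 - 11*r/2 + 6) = 4*r^5 - 38*r^4 + 117*r^3 - 233*r^2/2 - 17*r/2 + 42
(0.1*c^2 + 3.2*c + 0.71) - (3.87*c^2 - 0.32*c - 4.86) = -3.77*c^2 + 3.52*c + 5.57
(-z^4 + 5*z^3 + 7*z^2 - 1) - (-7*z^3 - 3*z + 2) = -z^4 + 12*z^3 + 7*z^2 + 3*z - 3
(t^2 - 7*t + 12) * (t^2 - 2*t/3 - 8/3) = t^4 - 23*t^3/3 + 14*t^2 + 32*t/3 - 32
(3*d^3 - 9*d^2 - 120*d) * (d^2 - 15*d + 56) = 3*d^5 - 54*d^4 + 183*d^3 + 1296*d^2 - 6720*d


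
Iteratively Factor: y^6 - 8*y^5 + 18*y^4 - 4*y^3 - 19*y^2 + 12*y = (y)*(y^5 - 8*y^4 + 18*y^3 - 4*y^2 - 19*y + 12) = y*(y - 3)*(y^4 - 5*y^3 + 3*y^2 + 5*y - 4) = y*(y - 3)*(y + 1)*(y^3 - 6*y^2 + 9*y - 4) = y*(y - 4)*(y - 3)*(y + 1)*(y^2 - 2*y + 1) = y*(y - 4)*(y - 3)*(y - 1)*(y + 1)*(y - 1)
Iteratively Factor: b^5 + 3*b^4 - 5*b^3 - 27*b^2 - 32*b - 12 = (b - 3)*(b^4 + 6*b^3 + 13*b^2 + 12*b + 4) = (b - 3)*(b + 1)*(b^3 + 5*b^2 + 8*b + 4) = (b - 3)*(b + 1)*(b + 2)*(b^2 + 3*b + 2) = (b - 3)*(b + 1)*(b + 2)^2*(b + 1)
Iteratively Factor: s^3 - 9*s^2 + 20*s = (s - 5)*(s^2 - 4*s) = (s - 5)*(s - 4)*(s)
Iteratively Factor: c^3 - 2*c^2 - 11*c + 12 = (c - 1)*(c^2 - c - 12) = (c - 1)*(c + 3)*(c - 4)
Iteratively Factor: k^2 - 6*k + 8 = (k - 2)*(k - 4)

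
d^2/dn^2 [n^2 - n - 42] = 2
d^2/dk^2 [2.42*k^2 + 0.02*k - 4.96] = 4.84000000000000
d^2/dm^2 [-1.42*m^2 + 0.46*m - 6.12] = -2.84000000000000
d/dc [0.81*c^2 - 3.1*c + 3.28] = 1.62*c - 3.1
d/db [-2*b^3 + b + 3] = 1 - 6*b^2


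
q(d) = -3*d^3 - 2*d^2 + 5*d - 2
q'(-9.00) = -688.00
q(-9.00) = 1978.00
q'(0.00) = 5.00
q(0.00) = -2.00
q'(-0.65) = 3.80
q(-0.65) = -5.27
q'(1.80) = -31.36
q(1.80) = -16.98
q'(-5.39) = -234.91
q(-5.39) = 382.72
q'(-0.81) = 2.34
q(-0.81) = -5.77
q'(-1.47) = -8.57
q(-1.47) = -4.14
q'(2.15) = -45.20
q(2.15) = -30.31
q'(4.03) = -157.29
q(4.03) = -210.68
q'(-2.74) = -51.61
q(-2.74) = 31.00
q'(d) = -9*d^2 - 4*d + 5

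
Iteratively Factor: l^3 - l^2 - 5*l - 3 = (l + 1)*(l^2 - 2*l - 3) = (l + 1)^2*(l - 3)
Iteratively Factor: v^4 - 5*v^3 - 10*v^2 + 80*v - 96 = (v - 3)*(v^3 - 2*v^2 - 16*v + 32) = (v - 4)*(v - 3)*(v^2 + 2*v - 8) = (v - 4)*(v - 3)*(v + 4)*(v - 2)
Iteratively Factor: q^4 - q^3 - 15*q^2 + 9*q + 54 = (q - 3)*(q^3 + 2*q^2 - 9*q - 18) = (q - 3)*(q + 3)*(q^2 - q - 6) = (q - 3)^2*(q + 3)*(q + 2)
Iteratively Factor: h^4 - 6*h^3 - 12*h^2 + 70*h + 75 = (h + 1)*(h^3 - 7*h^2 - 5*h + 75) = (h - 5)*(h + 1)*(h^2 - 2*h - 15) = (h - 5)*(h + 1)*(h + 3)*(h - 5)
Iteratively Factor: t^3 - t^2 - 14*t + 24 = (t - 2)*(t^2 + t - 12) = (t - 3)*(t - 2)*(t + 4)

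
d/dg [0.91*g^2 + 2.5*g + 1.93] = 1.82*g + 2.5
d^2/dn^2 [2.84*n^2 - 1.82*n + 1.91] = 5.68000000000000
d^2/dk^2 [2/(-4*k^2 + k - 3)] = 4*(16*k^2 - 4*k - (8*k - 1)^2 + 12)/(4*k^2 - k + 3)^3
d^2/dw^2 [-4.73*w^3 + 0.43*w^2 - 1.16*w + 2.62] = 0.86 - 28.38*w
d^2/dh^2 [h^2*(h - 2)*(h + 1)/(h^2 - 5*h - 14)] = 2*(h^6 - 15*h^5 + 33*h^4 + 511*h^3 + 882*h^2 - 588*h - 392)/(h^6 - 15*h^5 + 33*h^4 + 295*h^3 - 462*h^2 - 2940*h - 2744)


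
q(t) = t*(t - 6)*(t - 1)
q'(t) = t*(t - 6) + t*(t - 1) + (t - 6)*(t - 1) = 3*t^2 - 14*t + 6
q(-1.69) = -34.96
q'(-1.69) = 38.23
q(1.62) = -4.40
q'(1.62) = -8.81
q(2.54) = -13.53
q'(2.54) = -10.21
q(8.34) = 143.24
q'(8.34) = 97.91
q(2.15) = -9.52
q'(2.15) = -10.23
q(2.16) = -9.62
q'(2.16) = -10.24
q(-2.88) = -99.23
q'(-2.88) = 71.20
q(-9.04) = -1365.05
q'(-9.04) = 377.72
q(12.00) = 792.00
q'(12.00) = 270.00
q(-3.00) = -108.00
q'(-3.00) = 75.00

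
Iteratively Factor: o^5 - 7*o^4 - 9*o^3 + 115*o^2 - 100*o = (o + 4)*(o^4 - 11*o^3 + 35*o^2 - 25*o) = o*(o + 4)*(o^3 - 11*o^2 + 35*o - 25) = o*(o - 1)*(o + 4)*(o^2 - 10*o + 25) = o*(o - 5)*(o - 1)*(o + 4)*(o - 5)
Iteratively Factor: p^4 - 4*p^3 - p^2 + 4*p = (p + 1)*(p^3 - 5*p^2 + 4*p) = (p - 1)*(p + 1)*(p^2 - 4*p) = (p - 4)*(p - 1)*(p + 1)*(p)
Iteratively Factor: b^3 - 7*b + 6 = (b - 2)*(b^2 + 2*b - 3) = (b - 2)*(b - 1)*(b + 3)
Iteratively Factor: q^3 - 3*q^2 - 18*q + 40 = (q - 5)*(q^2 + 2*q - 8) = (q - 5)*(q + 4)*(q - 2)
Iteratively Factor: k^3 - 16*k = (k - 4)*(k^2 + 4*k) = (k - 4)*(k + 4)*(k)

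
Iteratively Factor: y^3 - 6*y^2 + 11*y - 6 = (y - 2)*(y^2 - 4*y + 3) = (y - 2)*(y - 1)*(y - 3)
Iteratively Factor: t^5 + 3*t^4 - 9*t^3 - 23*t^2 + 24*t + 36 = (t - 2)*(t^4 + 5*t^3 + t^2 - 21*t - 18) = (t - 2)*(t + 3)*(t^3 + 2*t^2 - 5*t - 6) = (t - 2)^2*(t + 3)*(t^2 + 4*t + 3) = (t - 2)^2*(t + 3)^2*(t + 1)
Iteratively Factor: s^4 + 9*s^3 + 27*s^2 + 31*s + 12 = (s + 4)*(s^3 + 5*s^2 + 7*s + 3) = (s + 3)*(s + 4)*(s^2 + 2*s + 1) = (s + 1)*(s + 3)*(s + 4)*(s + 1)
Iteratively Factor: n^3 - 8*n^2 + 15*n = (n - 3)*(n^2 - 5*n) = (n - 5)*(n - 3)*(n)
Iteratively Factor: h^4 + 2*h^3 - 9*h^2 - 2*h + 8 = (h - 1)*(h^3 + 3*h^2 - 6*h - 8) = (h - 1)*(h + 1)*(h^2 + 2*h - 8) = (h - 2)*(h - 1)*(h + 1)*(h + 4)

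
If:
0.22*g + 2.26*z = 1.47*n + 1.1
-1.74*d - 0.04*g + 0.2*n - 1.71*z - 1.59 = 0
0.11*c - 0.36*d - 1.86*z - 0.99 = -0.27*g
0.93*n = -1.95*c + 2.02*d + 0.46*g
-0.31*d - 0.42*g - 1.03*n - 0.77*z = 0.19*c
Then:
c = -0.26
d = -0.97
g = 2.15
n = -0.50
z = -0.05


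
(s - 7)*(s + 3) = s^2 - 4*s - 21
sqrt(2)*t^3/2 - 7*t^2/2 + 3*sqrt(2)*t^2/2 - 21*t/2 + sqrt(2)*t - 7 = (t + 2)*(t - 7*sqrt(2)/2)*(sqrt(2)*t/2 + sqrt(2)/2)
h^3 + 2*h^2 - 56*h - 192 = (h - 8)*(h + 4)*(h + 6)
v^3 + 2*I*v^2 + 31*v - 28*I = (v - 4*I)*(v - I)*(v + 7*I)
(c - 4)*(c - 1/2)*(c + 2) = c^3 - 5*c^2/2 - 7*c + 4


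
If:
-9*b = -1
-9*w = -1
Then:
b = 1/9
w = 1/9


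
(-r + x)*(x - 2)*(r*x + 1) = -r^2*x^2 + 2*r^2*x + r*x^3 - 2*r*x^2 - r*x + 2*r + x^2 - 2*x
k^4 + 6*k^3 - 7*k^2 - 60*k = k*(k - 3)*(k + 4)*(k + 5)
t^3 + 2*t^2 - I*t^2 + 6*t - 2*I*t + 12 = (t + 2)*(t - 3*I)*(t + 2*I)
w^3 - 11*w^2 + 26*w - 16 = (w - 8)*(w - 2)*(w - 1)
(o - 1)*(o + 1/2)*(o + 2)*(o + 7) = o^4 + 17*o^3/2 + 9*o^2 - 23*o/2 - 7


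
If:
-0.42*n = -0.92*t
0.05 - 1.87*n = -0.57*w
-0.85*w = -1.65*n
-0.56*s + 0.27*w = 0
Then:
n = 0.07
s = 0.06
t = 0.03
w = 0.13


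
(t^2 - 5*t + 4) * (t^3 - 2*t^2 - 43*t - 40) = t^5 - 7*t^4 - 29*t^3 + 167*t^2 + 28*t - 160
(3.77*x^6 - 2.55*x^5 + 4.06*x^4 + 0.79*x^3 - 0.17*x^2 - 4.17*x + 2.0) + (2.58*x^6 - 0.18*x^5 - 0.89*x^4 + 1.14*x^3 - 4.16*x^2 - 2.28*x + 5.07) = 6.35*x^6 - 2.73*x^5 + 3.17*x^4 + 1.93*x^3 - 4.33*x^2 - 6.45*x + 7.07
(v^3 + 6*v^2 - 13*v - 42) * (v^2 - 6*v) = v^5 - 49*v^3 + 36*v^2 + 252*v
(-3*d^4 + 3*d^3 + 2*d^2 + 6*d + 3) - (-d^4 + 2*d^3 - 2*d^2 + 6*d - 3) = -2*d^4 + d^3 + 4*d^2 + 6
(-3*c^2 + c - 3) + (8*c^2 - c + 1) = 5*c^2 - 2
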